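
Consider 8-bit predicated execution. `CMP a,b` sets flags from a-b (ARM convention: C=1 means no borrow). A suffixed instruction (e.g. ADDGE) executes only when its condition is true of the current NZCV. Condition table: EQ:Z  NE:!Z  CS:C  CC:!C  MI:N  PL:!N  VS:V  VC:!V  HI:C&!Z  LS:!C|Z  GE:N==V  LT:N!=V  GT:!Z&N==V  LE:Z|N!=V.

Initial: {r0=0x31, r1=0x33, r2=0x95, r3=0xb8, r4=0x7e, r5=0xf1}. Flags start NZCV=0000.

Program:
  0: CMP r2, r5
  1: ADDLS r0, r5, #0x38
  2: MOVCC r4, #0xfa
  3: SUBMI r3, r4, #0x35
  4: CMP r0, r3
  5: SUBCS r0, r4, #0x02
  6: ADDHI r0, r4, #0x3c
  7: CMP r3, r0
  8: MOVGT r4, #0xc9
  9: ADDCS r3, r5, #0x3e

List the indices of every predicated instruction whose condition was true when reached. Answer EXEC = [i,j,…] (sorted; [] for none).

EXEC = [1,2,3,9]

0: ✓ CMP  NZCV=1000
1: ✓ ADDLS  r0←0x29
2: ✓ MOVCC  r4←0xfa
3: ✓ SUBMI  r3←0xc5
4: ✓ CMP  NZCV=0000
5: · SUBCS
6: · ADDHI
7: ✓ CMP  NZCV=1010
8: · MOVGT
9: ✓ ADDCS  r3←0x2f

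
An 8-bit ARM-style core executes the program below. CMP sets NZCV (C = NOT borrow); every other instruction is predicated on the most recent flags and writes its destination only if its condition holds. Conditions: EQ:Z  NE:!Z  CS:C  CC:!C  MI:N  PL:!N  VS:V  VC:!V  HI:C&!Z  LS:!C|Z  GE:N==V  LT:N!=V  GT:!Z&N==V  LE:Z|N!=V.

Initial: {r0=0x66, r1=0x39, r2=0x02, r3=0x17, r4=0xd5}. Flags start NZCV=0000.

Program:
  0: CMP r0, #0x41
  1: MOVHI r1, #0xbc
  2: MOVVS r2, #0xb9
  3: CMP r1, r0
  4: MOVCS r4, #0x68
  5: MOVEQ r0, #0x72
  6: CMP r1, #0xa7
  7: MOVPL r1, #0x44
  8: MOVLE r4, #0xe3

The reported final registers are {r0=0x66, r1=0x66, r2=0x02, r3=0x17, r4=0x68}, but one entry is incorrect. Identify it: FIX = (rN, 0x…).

[0] flags=0010 → (cmp)
[1] flags=0010 HI?T → r1=0xbc
[2] flags=0010 VS?F → skip
[3] flags=0011 → (cmp)
[4] flags=0011 CS?T → r4=0x68
[5] flags=0011 EQ?F → skip
[6] flags=0010 → (cmp)
[7] flags=0010 PL?T → r1=0x44
[8] flags=0010 LE?F → skip

FIX = (r1, 0x44)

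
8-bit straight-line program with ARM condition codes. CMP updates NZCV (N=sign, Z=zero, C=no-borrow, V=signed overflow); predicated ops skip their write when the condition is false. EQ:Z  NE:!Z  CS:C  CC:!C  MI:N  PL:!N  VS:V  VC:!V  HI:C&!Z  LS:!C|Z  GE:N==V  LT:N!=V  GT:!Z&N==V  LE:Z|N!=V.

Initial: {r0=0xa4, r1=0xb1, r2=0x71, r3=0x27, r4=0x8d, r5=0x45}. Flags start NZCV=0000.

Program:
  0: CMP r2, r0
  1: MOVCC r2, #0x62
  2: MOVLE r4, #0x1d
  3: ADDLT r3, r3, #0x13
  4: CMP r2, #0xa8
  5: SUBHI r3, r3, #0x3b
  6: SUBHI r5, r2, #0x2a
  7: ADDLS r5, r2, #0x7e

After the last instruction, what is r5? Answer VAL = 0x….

0: ✓ CMP  NZCV=1001
1: ✓ MOVCC  r2←0x62
2: · MOVLE
3: · ADDLT
4: ✓ CMP  NZCV=1001
5: · SUBHI
6: · SUBHI
7: ✓ ADDLS  r5←0xe0

VAL = 0xe0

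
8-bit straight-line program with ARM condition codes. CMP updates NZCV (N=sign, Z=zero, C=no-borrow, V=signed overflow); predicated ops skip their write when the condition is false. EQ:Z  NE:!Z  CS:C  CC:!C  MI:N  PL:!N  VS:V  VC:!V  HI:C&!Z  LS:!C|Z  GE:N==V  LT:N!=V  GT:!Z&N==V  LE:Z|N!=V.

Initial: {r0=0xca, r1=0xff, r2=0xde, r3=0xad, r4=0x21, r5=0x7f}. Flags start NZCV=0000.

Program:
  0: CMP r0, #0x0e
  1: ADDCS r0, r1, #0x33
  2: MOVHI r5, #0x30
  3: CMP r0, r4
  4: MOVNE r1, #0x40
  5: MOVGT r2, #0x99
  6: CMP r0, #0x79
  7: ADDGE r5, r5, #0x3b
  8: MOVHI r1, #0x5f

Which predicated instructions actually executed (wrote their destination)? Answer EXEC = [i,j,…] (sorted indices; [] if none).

EXEC = [1,2,4,5]

[0] flags=1010 → (cmp)
[1] flags=1010 CS?T → r0=0x32
[2] flags=1010 HI?T → r5=0x30
[3] flags=0010 → (cmp)
[4] flags=0010 NE?T → r1=0x40
[5] flags=0010 GT?T → r2=0x99
[6] flags=1000 → (cmp)
[7] flags=1000 GE?F → skip
[8] flags=1000 HI?F → skip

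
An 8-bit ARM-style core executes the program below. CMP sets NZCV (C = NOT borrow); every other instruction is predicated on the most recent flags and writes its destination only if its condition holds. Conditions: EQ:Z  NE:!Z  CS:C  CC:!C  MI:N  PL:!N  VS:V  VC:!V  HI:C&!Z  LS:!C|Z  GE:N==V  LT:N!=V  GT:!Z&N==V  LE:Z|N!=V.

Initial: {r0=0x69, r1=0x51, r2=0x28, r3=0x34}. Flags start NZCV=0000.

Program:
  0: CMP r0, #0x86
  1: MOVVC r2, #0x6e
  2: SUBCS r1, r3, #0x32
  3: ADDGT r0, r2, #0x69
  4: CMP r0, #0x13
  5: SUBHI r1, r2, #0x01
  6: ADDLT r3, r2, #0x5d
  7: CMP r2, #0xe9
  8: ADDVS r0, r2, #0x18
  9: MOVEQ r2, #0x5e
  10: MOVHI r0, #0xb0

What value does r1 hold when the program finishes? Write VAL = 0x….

VAL = 0x27

[0] flags=1001 → (cmp)
[1] flags=1001 VC?F → skip
[2] flags=1001 CS?F → skip
[3] flags=1001 GT?T → r0=0x91
[4] flags=0011 → (cmp)
[5] flags=0011 HI?T → r1=0x27
[6] flags=0011 LT?T → r3=0x85
[7] flags=0000 → (cmp)
[8] flags=0000 VS?F → skip
[9] flags=0000 EQ?F → skip
[10] flags=0000 HI?F → skip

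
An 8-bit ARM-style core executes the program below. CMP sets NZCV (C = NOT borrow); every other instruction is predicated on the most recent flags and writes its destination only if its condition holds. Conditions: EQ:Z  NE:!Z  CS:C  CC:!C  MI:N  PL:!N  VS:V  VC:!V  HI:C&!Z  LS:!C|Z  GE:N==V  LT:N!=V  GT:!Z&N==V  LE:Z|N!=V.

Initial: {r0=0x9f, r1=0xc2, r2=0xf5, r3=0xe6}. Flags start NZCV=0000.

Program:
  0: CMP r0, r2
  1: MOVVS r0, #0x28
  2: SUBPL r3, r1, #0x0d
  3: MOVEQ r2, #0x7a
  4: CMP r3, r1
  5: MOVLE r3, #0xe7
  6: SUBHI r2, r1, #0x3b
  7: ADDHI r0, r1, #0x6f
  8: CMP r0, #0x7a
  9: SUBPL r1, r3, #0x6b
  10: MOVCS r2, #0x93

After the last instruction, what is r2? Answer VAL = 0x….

0: ✓ CMP  NZCV=1000
1: · MOVVS
2: · SUBPL
3: · MOVEQ
4: ✓ CMP  NZCV=0010
5: · MOVLE
6: ✓ SUBHI  r2←0x87
7: ✓ ADDHI  r0←0x31
8: ✓ CMP  NZCV=1000
9: · SUBPL
10: · MOVCS

VAL = 0x87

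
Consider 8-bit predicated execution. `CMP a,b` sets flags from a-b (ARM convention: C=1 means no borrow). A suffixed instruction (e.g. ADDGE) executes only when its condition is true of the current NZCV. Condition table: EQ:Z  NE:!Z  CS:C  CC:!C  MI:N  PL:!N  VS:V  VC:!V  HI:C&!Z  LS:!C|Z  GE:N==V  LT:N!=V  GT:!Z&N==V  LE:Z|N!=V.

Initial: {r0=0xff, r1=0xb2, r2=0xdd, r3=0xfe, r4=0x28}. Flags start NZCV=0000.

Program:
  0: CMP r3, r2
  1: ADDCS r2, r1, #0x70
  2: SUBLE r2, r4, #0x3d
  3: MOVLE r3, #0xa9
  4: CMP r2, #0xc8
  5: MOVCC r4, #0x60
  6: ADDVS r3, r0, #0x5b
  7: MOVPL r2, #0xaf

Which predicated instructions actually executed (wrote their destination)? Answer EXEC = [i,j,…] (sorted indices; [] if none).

EXEC = [1,5,7]

[0] flags=0010 → (cmp)
[1] flags=0010 CS?T → r2=0x22
[2] flags=0010 LE?F → skip
[3] flags=0010 LE?F → skip
[4] flags=0000 → (cmp)
[5] flags=0000 CC?T → r4=0x60
[6] flags=0000 VS?F → skip
[7] flags=0000 PL?T → r2=0xaf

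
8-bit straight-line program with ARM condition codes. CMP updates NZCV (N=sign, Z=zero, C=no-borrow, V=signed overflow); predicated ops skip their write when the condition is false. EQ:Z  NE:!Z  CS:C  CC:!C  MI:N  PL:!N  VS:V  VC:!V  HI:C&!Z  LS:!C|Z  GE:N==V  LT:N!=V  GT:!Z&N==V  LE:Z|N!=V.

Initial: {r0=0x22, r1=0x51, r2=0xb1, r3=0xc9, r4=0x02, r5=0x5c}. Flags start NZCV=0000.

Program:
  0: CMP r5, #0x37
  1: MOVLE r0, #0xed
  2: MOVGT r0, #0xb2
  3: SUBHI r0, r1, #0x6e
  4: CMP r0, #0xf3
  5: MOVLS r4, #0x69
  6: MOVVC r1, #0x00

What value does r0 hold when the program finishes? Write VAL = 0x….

VAL = 0xe3

0: ✓ CMP  NZCV=0010
1: · MOVLE
2: ✓ MOVGT  r0←0xb2
3: ✓ SUBHI  r0←0xe3
4: ✓ CMP  NZCV=1000
5: ✓ MOVLS  r4←0x69
6: ✓ MOVVC  r1←0x00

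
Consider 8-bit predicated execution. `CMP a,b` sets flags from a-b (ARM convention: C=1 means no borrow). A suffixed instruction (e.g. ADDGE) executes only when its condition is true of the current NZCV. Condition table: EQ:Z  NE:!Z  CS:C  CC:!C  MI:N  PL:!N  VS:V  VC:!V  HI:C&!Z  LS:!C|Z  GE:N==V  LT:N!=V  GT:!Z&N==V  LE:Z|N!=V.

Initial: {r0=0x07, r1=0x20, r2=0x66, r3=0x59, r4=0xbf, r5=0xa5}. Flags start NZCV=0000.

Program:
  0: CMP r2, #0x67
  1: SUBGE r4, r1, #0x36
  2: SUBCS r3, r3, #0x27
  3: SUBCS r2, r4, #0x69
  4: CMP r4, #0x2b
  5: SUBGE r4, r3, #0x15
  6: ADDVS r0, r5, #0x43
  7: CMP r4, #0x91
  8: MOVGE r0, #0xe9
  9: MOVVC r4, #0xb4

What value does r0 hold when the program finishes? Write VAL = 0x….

VAL = 0xe9

[0] flags=1000 → (cmp)
[1] flags=1000 GE?F → skip
[2] flags=1000 CS?F → skip
[3] flags=1000 CS?F → skip
[4] flags=1010 → (cmp)
[5] flags=1010 GE?F → skip
[6] flags=1010 VS?F → skip
[7] flags=0010 → (cmp)
[8] flags=0010 GE?T → r0=0xe9
[9] flags=0010 VC?T → r4=0xb4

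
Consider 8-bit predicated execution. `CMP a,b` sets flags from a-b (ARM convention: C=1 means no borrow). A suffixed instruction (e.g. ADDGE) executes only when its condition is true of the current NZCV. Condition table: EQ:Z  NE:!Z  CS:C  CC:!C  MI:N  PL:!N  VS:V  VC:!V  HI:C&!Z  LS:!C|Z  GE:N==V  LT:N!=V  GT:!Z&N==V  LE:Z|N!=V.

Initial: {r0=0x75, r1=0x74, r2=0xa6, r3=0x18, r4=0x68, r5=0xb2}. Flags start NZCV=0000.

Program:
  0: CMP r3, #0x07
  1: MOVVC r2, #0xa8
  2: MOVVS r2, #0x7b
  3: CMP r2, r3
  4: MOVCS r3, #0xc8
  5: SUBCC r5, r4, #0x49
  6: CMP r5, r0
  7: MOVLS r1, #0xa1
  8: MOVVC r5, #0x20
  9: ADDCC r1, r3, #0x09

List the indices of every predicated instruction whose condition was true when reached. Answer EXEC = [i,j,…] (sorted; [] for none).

EXEC = [1,4]

[0] flags=0010 → (cmp)
[1] flags=0010 VC?T → r2=0xa8
[2] flags=0010 VS?F → skip
[3] flags=1010 → (cmp)
[4] flags=1010 CS?T → r3=0xc8
[5] flags=1010 CC?F → skip
[6] flags=0011 → (cmp)
[7] flags=0011 LS?F → skip
[8] flags=0011 VC?F → skip
[9] flags=0011 CC?F → skip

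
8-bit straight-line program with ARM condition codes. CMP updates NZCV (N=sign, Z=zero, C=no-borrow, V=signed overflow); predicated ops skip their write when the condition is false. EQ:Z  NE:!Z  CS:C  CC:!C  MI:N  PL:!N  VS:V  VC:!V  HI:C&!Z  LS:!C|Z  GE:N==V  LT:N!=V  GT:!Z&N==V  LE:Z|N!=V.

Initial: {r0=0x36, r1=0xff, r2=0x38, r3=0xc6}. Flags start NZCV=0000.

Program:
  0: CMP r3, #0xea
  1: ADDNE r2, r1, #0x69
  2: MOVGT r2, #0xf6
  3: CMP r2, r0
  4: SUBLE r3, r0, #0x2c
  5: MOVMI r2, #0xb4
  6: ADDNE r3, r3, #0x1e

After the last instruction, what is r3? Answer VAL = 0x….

VAL = 0xe4

0: ✓ CMP  NZCV=1000
1: ✓ ADDNE  r2←0x68
2: · MOVGT
3: ✓ CMP  NZCV=0010
4: · SUBLE
5: · MOVMI
6: ✓ ADDNE  r3←0xe4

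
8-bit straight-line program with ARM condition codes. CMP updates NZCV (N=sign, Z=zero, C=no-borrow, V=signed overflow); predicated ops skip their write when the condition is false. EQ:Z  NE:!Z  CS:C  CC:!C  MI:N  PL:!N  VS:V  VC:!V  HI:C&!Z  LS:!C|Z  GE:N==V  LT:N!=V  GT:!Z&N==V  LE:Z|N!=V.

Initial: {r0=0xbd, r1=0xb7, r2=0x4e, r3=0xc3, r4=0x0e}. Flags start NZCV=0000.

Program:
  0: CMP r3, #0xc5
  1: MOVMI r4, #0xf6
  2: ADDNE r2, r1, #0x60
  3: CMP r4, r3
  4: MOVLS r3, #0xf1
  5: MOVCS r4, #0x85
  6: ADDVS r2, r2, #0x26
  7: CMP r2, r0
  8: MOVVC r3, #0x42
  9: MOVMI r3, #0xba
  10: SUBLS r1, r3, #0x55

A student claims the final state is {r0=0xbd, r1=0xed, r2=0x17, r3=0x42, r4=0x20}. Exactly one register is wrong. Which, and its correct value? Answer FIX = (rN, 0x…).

FIX = (r4, 0x85)

0: ✓ CMP  NZCV=1000
1: ✓ MOVMI  r4←0xf6
2: ✓ ADDNE  r2←0x17
3: ✓ CMP  NZCV=0010
4: · MOVLS
5: ✓ MOVCS  r4←0x85
6: · ADDVS
7: ✓ CMP  NZCV=0000
8: ✓ MOVVC  r3←0x42
9: · MOVMI
10: ✓ SUBLS  r1←0xed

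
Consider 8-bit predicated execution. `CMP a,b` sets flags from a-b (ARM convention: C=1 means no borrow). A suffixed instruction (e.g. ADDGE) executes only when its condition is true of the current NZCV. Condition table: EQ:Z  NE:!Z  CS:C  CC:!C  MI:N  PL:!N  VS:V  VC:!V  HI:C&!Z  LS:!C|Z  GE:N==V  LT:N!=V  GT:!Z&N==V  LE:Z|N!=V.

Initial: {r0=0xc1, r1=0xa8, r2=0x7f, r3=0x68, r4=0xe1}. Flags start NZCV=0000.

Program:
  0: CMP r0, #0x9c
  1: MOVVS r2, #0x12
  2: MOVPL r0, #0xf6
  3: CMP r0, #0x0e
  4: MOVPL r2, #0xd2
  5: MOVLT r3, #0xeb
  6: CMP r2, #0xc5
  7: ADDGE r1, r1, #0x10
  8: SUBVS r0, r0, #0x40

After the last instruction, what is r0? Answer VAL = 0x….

VAL = 0xb6

[0] flags=0010 → (cmp)
[1] flags=0010 VS?F → skip
[2] flags=0010 PL?T → r0=0xf6
[3] flags=1010 → (cmp)
[4] flags=1010 PL?F → skip
[5] flags=1010 LT?T → r3=0xeb
[6] flags=1001 → (cmp)
[7] flags=1001 GE?T → r1=0xb8
[8] flags=1001 VS?T → r0=0xb6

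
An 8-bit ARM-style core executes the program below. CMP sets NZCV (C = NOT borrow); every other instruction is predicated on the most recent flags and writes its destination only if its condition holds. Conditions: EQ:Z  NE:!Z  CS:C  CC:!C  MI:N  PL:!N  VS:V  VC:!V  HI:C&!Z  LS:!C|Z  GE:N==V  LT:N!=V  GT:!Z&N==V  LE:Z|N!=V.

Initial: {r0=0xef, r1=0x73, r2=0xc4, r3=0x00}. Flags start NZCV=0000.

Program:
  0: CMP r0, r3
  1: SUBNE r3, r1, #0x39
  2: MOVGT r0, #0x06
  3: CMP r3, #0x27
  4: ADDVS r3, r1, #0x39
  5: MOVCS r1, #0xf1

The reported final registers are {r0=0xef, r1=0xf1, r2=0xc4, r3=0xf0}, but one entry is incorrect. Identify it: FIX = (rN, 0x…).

[0] flags=1010 → (cmp)
[1] flags=1010 NE?T → r3=0x3a
[2] flags=1010 GT?F → skip
[3] flags=0010 → (cmp)
[4] flags=0010 VS?F → skip
[5] flags=0010 CS?T → r1=0xf1

FIX = (r3, 0x3a)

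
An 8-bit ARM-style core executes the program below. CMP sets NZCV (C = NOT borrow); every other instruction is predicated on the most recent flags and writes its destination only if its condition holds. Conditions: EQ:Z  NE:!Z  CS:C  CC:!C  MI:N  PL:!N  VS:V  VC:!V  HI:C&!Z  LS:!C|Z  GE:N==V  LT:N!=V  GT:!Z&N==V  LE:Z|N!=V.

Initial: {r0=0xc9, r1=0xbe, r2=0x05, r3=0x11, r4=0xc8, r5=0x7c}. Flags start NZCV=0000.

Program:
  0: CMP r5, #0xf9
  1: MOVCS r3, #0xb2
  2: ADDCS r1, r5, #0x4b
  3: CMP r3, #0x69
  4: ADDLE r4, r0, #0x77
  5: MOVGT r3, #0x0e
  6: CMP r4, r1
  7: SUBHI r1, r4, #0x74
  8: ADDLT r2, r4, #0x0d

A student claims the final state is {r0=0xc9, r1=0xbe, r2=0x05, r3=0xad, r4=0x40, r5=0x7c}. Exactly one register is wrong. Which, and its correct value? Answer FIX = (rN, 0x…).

FIX = (r3, 0x11)

0: ✓ CMP  NZCV=1001
1: · MOVCS
2: · ADDCS
3: ✓ CMP  NZCV=1000
4: ✓ ADDLE  r4←0x40
5: · MOVGT
6: ✓ CMP  NZCV=1001
7: · SUBHI
8: · ADDLT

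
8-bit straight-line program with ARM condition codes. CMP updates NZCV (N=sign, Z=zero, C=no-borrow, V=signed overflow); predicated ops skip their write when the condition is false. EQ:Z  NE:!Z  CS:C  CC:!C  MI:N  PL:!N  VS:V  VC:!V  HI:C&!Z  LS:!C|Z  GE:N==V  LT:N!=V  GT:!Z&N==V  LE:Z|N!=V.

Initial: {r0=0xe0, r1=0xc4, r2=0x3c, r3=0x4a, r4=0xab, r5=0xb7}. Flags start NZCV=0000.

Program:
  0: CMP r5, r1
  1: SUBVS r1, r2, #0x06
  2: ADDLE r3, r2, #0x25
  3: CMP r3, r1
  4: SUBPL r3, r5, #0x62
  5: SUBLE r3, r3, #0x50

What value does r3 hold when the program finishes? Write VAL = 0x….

VAL = 0x61

[0] flags=1000 → (cmp)
[1] flags=1000 VS?F → skip
[2] flags=1000 LE?T → r3=0x61
[3] flags=1001 → (cmp)
[4] flags=1001 PL?F → skip
[5] flags=1001 LE?F → skip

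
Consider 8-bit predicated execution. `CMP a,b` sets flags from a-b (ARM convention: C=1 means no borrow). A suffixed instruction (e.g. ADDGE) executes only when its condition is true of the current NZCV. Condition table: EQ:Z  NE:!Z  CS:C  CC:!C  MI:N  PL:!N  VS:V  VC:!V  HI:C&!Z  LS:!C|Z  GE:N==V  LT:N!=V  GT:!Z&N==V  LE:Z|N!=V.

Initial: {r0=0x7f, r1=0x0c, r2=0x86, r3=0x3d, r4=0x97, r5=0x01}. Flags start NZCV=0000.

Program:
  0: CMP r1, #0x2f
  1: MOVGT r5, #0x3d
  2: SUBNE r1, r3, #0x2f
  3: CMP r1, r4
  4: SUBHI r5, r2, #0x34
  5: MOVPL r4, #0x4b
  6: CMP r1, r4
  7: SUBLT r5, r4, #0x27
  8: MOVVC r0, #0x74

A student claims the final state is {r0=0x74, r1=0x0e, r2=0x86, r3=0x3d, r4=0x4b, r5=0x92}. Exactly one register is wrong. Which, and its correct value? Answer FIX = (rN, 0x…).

[0] flags=1000 → (cmp)
[1] flags=1000 GT?F → skip
[2] flags=1000 NE?T → r1=0x0e
[3] flags=0000 → (cmp)
[4] flags=0000 HI?F → skip
[5] flags=0000 PL?T → r4=0x4b
[6] flags=1000 → (cmp)
[7] flags=1000 LT?T → r5=0x24
[8] flags=1000 VC?T → r0=0x74

FIX = (r5, 0x24)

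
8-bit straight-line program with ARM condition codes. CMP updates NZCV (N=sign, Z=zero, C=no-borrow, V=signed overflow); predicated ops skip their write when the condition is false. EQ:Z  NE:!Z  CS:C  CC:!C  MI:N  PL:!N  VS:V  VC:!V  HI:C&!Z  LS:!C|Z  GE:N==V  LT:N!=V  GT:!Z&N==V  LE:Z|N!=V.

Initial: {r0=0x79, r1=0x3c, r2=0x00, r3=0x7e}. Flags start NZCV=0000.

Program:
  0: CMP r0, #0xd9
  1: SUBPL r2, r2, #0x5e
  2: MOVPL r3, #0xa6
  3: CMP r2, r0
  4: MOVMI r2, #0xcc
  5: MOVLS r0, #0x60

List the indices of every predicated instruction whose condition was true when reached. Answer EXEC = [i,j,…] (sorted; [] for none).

EXEC = [4,5]

0: ✓ CMP  NZCV=1001
1: · SUBPL
2: · MOVPL
3: ✓ CMP  NZCV=1000
4: ✓ MOVMI  r2←0xcc
5: ✓ MOVLS  r0←0x60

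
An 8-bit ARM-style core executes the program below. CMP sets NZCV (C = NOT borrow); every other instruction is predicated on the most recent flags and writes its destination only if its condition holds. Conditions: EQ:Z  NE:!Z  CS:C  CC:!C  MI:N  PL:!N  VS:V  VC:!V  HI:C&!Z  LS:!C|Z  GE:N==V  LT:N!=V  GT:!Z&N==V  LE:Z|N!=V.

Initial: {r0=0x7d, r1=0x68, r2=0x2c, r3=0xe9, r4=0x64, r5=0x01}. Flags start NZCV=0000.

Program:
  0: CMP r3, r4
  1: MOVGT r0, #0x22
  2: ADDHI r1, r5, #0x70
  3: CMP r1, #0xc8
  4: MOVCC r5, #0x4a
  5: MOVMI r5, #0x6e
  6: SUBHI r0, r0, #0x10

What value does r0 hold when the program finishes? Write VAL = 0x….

VAL = 0x7d

[0] flags=1010 → (cmp)
[1] flags=1010 GT?F → skip
[2] flags=1010 HI?T → r1=0x71
[3] flags=1001 → (cmp)
[4] flags=1001 CC?T → r5=0x4a
[5] flags=1001 MI?T → r5=0x6e
[6] flags=1001 HI?F → skip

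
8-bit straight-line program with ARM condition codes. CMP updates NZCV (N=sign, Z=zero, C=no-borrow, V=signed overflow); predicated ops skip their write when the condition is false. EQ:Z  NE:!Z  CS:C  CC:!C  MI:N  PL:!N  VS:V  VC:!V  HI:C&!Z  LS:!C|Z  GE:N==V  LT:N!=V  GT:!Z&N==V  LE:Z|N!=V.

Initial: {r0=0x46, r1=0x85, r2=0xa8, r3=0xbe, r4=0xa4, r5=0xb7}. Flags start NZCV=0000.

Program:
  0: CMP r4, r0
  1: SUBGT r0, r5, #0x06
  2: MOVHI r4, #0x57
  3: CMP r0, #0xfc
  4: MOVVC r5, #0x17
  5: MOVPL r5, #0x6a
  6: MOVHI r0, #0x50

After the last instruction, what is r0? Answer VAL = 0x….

VAL = 0x46

[0] flags=0011 → (cmp)
[1] flags=0011 GT?F → skip
[2] flags=0011 HI?T → r4=0x57
[3] flags=0000 → (cmp)
[4] flags=0000 VC?T → r5=0x17
[5] flags=0000 PL?T → r5=0x6a
[6] flags=0000 HI?F → skip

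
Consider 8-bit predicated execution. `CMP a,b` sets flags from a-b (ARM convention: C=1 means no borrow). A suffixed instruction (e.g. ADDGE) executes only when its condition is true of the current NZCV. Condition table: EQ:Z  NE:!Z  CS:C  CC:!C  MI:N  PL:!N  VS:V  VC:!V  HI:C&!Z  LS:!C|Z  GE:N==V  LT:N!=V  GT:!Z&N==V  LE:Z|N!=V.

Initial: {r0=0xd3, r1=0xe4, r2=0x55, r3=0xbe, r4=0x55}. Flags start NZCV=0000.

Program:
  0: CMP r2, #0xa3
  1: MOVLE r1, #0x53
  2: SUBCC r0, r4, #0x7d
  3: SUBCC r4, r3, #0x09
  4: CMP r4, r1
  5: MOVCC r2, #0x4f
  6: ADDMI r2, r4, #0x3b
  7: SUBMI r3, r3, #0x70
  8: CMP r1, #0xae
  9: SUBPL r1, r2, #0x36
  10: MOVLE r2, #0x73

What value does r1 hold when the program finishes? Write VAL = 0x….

VAL = 0xba

0: ✓ CMP  NZCV=1001
1: · MOVLE
2: ✓ SUBCC  r0←0xd8
3: ✓ SUBCC  r4←0xb5
4: ✓ CMP  NZCV=1000
5: ✓ MOVCC  r2←0x4f
6: ✓ ADDMI  r2←0xf0
7: ✓ SUBMI  r3←0x4e
8: ✓ CMP  NZCV=0010
9: ✓ SUBPL  r1←0xba
10: · MOVLE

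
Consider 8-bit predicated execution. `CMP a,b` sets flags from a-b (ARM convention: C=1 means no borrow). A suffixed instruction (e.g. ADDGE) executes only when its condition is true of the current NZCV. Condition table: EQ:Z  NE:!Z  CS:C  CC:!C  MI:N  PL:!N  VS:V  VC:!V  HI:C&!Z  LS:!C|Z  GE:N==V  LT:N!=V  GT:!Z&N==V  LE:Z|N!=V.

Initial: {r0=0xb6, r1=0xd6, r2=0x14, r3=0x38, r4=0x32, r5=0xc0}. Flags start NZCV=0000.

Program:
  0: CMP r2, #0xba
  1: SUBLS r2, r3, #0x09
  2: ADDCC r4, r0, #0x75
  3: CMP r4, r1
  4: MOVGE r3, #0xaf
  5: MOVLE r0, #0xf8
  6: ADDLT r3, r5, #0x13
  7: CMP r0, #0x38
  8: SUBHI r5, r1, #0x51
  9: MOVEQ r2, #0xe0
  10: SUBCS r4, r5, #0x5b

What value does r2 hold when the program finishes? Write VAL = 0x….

VAL = 0x2f

0: ✓ CMP  NZCV=0000
1: ✓ SUBLS  r2←0x2f
2: ✓ ADDCC  r4←0x2b
3: ✓ CMP  NZCV=0000
4: ✓ MOVGE  r3←0xaf
5: · MOVLE
6: · ADDLT
7: ✓ CMP  NZCV=0011
8: ✓ SUBHI  r5←0x85
9: · MOVEQ
10: ✓ SUBCS  r4←0x2a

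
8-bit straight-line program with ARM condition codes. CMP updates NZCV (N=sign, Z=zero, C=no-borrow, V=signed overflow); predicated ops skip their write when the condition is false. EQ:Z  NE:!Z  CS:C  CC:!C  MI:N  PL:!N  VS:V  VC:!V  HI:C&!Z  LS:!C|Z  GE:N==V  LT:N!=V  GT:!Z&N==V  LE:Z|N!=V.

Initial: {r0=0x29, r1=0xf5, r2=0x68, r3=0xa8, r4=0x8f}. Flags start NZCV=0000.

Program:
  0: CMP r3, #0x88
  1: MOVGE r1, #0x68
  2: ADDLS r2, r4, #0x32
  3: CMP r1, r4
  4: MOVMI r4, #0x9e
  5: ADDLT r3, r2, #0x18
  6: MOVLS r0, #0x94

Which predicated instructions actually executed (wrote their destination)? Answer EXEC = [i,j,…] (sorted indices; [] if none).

EXEC = [1,4,6]

[0] flags=0010 → (cmp)
[1] flags=0010 GE?T → r1=0x68
[2] flags=0010 LS?F → skip
[3] flags=1001 → (cmp)
[4] flags=1001 MI?T → r4=0x9e
[5] flags=1001 LT?F → skip
[6] flags=1001 LS?T → r0=0x94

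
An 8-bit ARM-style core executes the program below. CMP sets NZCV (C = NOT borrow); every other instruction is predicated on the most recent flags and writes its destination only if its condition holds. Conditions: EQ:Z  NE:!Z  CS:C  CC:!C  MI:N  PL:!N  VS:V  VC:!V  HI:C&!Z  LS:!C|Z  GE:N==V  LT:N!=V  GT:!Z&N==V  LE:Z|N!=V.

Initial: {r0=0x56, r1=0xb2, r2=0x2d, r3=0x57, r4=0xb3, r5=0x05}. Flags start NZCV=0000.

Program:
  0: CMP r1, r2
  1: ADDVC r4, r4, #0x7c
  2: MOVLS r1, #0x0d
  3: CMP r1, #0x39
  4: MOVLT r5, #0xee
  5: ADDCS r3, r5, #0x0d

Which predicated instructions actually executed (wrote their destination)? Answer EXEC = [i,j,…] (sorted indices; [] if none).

EXEC = [1,4,5]

0: ✓ CMP  NZCV=1010
1: ✓ ADDVC  r4←0x2f
2: · MOVLS
3: ✓ CMP  NZCV=0011
4: ✓ MOVLT  r5←0xee
5: ✓ ADDCS  r3←0xfb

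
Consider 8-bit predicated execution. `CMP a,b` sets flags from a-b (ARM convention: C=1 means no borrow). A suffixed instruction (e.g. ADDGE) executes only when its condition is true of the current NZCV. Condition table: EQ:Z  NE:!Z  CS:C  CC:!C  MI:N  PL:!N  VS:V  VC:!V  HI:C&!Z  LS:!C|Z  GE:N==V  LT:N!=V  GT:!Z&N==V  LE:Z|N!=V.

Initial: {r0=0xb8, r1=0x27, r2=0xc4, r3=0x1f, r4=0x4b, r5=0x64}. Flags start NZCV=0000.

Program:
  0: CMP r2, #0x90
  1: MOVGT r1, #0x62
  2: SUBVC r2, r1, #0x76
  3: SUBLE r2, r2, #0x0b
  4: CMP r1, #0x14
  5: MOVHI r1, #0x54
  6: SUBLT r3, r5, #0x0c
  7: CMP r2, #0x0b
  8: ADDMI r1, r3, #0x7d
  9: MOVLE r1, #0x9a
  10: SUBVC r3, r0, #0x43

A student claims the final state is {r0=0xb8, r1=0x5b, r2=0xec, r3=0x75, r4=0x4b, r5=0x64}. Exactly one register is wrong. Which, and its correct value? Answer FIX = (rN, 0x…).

FIX = (r1, 0x9a)

0: ✓ CMP  NZCV=0010
1: ✓ MOVGT  r1←0x62
2: ✓ SUBVC  r2←0xec
3: · SUBLE
4: ✓ CMP  NZCV=0010
5: ✓ MOVHI  r1←0x54
6: · SUBLT
7: ✓ CMP  NZCV=1010
8: ✓ ADDMI  r1←0x9c
9: ✓ MOVLE  r1←0x9a
10: ✓ SUBVC  r3←0x75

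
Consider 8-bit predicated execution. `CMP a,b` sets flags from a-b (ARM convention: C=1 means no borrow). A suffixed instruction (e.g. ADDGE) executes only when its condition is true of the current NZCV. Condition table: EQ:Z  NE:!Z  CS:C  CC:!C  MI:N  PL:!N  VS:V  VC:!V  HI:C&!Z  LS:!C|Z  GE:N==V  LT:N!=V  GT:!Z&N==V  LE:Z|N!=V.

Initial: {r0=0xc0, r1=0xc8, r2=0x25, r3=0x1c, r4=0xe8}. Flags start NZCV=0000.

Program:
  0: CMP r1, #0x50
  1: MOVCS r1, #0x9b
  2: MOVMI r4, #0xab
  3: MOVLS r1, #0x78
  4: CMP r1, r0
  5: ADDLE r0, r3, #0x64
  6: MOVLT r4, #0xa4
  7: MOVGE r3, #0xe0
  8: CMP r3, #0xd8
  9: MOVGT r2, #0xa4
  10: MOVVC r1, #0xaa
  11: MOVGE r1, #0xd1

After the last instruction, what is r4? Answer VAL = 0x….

VAL = 0xa4

0: ✓ CMP  NZCV=0011
1: ✓ MOVCS  r1←0x9b
2: · MOVMI
3: · MOVLS
4: ✓ CMP  NZCV=1000
5: ✓ ADDLE  r0←0x80
6: ✓ MOVLT  r4←0xa4
7: · MOVGE
8: ✓ CMP  NZCV=0000
9: ✓ MOVGT  r2←0xa4
10: ✓ MOVVC  r1←0xaa
11: ✓ MOVGE  r1←0xd1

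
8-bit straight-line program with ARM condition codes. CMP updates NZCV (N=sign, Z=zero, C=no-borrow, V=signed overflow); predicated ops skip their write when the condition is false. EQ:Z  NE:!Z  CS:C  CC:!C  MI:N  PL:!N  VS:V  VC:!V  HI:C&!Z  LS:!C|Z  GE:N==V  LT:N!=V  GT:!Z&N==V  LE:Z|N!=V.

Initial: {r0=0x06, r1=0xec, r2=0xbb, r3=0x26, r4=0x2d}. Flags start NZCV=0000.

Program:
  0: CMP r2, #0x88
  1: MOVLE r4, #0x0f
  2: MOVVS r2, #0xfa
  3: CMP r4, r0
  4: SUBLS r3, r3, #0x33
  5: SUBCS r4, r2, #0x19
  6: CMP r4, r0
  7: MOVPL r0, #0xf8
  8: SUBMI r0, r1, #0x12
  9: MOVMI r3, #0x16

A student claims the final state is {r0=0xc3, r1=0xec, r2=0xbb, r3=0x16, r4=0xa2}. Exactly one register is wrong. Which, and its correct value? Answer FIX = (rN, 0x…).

FIX = (r0, 0xda)

[0] flags=0010 → (cmp)
[1] flags=0010 LE?F → skip
[2] flags=0010 VS?F → skip
[3] flags=0010 → (cmp)
[4] flags=0010 LS?F → skip
[5] flags=0010 CS?T → r4=0xa2
[6] flags=1010 → (cmp)
[7] flags=1010 PL?F → skip
[8] flags=1010 MI?T → r0=0xda
[9] flags=1010 MI?T → r3=0x16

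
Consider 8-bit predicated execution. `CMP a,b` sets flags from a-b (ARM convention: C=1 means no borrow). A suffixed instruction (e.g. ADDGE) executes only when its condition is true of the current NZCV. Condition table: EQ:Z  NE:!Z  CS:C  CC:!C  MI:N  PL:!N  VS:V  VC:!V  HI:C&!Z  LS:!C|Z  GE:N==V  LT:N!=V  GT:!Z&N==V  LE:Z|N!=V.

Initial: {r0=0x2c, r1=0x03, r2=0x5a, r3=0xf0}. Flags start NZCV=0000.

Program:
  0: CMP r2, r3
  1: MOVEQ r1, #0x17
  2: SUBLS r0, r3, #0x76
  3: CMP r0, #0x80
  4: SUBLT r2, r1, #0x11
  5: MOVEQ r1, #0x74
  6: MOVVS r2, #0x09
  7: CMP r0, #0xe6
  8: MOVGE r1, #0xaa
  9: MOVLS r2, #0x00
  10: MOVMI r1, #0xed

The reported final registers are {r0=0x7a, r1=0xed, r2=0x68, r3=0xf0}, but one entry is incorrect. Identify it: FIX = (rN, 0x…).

0: ✓ CMP  NZCV=0000
1: · MOVEQ
2: ✓ SUBLS  r0←0x7a
3: ✓ CMP  NZCV=1001
4: · SUBLT
5: · MOVEQ
6: ✓ MOVVS  r2←0x09
7: ✓ CMP  NZCV=1001
8: ✓ MOVGE  r1←0xaa
9: ✓ MOVLS  r2←0x00
10: ✓ MOVMI  r1←0xed

FIX = (r2, 0x00)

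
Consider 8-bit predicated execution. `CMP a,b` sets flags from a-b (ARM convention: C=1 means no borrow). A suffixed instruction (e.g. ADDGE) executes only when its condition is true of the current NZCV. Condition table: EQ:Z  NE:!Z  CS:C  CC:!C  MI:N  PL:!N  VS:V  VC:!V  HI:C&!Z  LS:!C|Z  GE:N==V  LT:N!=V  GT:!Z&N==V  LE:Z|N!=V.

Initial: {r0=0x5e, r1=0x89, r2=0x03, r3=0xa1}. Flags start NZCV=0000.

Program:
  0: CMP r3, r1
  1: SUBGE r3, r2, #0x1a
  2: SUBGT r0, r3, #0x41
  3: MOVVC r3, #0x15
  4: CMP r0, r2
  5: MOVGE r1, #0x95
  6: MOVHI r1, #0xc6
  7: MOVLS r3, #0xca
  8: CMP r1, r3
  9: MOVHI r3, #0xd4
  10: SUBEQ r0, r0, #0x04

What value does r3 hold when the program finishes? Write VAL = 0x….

0: ✓ CMP  NZCV=0010
1: ✓ SUBGE  r3←0xe9
2: ✓ SUBGT  r0←0xa8
3: ✓ MOVVC  r3←0x15
4: ✓ CMP  NZCV=1010
5: · MOVGE
6: ✓ MOVHI  r1←0xc6
7: · MOVLS
8: ✓ CMP  NZCV=1010
9: ✓ MOVHI  r3←0xd4
10: · SUBEQ

VAL = 0xd4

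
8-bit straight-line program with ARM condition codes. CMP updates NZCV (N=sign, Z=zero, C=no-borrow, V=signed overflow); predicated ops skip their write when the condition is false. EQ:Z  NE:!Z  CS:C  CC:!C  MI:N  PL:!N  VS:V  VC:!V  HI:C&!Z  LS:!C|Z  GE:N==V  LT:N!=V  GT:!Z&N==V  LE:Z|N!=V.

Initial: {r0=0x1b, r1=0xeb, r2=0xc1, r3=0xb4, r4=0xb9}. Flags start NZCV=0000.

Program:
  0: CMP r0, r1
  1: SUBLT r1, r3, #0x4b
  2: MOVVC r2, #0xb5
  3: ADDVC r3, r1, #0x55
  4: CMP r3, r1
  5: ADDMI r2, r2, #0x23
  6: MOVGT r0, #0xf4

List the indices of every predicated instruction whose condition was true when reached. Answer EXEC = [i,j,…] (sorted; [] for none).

0: ✓ CMP  NZCV=0000
1: · SUBLT
2: ✓ MOVVC  r2←0xb5
3: ✓ ADDVC  r3←0x40
4: ✓ CMP  NZCV=0000
5: · ADDMI
6: ✓ MOVGT  r0←0xf4

EXEC = [2,3,6]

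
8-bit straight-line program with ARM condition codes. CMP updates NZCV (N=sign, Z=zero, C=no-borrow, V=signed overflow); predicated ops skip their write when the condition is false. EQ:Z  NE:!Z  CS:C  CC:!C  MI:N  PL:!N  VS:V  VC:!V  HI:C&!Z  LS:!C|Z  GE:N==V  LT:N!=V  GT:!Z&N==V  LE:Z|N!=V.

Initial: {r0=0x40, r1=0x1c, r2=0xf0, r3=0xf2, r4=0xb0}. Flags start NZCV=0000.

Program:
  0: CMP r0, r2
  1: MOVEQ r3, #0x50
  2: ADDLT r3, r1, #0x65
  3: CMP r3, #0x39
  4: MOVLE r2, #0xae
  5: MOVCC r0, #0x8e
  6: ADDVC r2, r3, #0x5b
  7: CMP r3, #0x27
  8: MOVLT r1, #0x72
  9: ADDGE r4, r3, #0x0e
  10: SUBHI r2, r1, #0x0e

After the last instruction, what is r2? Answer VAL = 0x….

[0] flags=0000 → (cmp)
[1] flags=0000 EQ?F → skip
[2] flags=0000 LT?F → skip
[3] flags=1010 → (cmp)
[4] flags=1010 LE?T → r2=0xae
[5] flags=1010 CC?F → skip
[6] flags=1010 VC?T → r2=0x4d
[7] flags=1010 → (cmp)
[8] flags=1010 LT?T → r1=0x72
[9] flags=1010 GE?F → skip
[10] flags=1010 HI?T → r2=0x64

VAL = 0x64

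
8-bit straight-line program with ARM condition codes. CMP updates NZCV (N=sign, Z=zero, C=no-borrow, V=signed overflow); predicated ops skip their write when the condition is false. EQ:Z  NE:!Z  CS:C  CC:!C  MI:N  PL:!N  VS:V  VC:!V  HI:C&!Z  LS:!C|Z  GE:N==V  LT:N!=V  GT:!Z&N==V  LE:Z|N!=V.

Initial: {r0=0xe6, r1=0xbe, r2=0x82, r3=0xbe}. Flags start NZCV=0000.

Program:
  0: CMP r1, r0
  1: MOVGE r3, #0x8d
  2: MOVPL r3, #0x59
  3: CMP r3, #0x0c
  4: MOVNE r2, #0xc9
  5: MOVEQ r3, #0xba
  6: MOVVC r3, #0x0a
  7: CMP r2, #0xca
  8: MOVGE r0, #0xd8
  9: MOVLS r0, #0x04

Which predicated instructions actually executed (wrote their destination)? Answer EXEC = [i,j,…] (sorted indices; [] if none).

EXEC = [4,6,9]

0: ✓ CMP  NZCV=1000
1: · MOVGE
2: · MOVPL
3: ✓ CMP  NZCV=1010
4: ✓ MOVNE  r2←0xc9
5: · MOVEQ
6: ✓ MOVVC  r3←0x0a
7: ✓ CMP  NZCV=1000
8: · MOVGE
9: ✓ MOVLS  r0←0x04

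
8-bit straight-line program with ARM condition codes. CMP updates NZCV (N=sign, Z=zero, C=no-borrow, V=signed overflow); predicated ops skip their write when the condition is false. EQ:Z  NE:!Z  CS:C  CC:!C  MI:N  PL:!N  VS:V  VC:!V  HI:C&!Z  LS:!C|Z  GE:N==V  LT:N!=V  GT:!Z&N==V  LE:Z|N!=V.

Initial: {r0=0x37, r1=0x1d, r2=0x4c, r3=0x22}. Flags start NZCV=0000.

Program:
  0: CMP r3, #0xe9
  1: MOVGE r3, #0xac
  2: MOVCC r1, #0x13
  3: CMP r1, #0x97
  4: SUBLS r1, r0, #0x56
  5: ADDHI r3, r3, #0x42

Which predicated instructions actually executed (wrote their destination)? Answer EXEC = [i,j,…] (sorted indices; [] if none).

[0] flags=0000 → (cmp)
[1] flags=0000 GE?T → r3=0xac
[2] flags=0000 CC?T → r1=0x13
[3] flags=0000 → (cmp)
[4] flags=0000 LS?T → r1=0xe1
[5] flags=0000 HI?F → skip

EXEC = [1,2,4]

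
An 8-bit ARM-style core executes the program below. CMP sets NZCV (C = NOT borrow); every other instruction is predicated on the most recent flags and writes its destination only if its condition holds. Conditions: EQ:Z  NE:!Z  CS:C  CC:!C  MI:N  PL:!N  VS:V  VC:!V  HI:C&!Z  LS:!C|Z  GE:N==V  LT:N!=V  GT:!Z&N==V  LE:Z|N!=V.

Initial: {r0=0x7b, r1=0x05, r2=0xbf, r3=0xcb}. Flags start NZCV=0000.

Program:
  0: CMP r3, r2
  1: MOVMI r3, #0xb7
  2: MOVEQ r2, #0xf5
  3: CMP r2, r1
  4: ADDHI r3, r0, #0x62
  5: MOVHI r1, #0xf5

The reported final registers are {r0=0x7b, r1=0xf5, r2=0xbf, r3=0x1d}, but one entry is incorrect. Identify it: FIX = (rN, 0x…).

FIX = (r3, 0xdd)

[0] flags=0010 → (cmp)
[1] flags=0010 MI?F → skip
[2] flags=0010 EQ?F → skip
[3] flags=1010 → (cmp)
[4] flags=1010 HI?T → r3=0xdd
[5] flags=1010 HI?T → r1=0xf5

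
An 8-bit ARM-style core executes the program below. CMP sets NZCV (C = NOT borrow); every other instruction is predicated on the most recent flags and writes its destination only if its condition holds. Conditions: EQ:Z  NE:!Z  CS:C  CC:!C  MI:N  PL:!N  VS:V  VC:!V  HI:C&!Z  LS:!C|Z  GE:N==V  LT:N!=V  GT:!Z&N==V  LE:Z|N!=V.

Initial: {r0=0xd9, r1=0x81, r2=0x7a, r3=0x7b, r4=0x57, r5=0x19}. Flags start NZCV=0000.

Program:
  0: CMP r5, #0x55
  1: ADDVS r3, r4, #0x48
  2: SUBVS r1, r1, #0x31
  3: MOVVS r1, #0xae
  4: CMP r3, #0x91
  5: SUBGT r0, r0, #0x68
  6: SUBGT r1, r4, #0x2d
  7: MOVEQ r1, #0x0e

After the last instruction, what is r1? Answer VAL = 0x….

0: ✓ CMP  NZCV=1000
1: · ADDVS
2: · SUBVS
3: · MOVVS
4: ✓ CMP  NZCV=1001
5: ✓ SUBGT  r0←0x71
6: ✓ SUBGT  r1←0x2a
7: · MOVEQ

VAL = 0x2a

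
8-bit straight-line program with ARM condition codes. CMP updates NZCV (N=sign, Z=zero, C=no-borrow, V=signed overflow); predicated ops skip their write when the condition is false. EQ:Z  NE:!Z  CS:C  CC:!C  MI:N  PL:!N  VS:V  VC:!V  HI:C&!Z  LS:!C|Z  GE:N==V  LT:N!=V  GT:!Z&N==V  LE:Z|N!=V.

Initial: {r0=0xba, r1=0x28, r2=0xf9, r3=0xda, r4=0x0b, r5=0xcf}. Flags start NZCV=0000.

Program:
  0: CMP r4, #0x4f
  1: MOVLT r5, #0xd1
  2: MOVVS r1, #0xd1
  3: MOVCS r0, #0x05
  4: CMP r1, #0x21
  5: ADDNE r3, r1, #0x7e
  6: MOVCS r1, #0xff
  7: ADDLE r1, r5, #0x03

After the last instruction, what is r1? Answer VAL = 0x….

0: ✓ CMP  NZCV=1000
1: ✓ MOVLT  r5←0xd1
2: · MOVVS
3: · MOVCS
4: ✓ CMP  NZCV=0010
5: ✓ ADDNE  r3←0xa6
6: ✓ MOVCS  r1←0xff
7: · ADDLE

VAL = 0xff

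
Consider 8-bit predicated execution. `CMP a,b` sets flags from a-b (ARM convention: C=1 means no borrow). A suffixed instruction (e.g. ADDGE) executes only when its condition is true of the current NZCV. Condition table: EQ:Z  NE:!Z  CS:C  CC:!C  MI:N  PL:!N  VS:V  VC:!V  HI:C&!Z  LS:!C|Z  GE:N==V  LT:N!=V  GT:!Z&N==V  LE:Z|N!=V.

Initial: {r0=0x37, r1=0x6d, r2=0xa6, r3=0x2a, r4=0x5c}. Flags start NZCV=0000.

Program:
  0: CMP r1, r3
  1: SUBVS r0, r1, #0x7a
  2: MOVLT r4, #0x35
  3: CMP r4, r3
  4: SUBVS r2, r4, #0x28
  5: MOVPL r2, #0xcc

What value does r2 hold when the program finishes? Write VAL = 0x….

VAL = 0xcc

0: ✓ CMP  NZCV=0010
1: · SUBVS
2: · MOVLT
3: ✓ CMP  NZCV=0010
4: · SUBVS
5: ✓ MOVPL  r2←0xcc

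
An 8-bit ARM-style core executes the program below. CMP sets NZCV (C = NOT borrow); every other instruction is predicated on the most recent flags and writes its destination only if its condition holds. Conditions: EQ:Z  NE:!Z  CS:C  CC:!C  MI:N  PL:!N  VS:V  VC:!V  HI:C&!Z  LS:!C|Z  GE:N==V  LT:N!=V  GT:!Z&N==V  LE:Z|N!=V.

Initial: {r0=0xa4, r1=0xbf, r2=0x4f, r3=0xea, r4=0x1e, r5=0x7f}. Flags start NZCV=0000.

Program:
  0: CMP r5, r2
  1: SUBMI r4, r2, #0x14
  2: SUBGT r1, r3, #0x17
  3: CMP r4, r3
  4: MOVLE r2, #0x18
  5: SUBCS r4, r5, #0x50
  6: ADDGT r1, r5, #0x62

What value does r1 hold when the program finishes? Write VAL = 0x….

0: ✓ CMP  NZCV=0010
1: · SUBMI
2: ✓ SUBGT  r1←0xd3
3: ✓ CMP  NZCV=0000
4: · MOVLE
5: · SUBCS
6: ✓ ADDGT  r1←0xe1

VAL = 0xe1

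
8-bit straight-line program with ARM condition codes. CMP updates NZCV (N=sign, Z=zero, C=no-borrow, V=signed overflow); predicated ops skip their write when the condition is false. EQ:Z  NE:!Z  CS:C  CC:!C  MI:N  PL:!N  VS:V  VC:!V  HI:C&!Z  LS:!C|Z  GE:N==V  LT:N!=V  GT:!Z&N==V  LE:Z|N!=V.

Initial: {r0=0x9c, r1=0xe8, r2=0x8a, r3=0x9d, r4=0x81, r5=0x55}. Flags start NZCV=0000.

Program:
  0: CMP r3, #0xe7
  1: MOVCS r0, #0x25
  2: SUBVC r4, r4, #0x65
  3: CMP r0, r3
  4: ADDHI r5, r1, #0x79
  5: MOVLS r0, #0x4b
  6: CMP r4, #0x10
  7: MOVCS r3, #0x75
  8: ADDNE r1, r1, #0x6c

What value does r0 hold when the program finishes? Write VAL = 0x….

VAL = 0x4b

0: ✓ CMP  NZCV=1000
1: · MOVCS
2: ✓ SUBVC  r4←0x1c
3: ✓ CMP  NZCV=1000
4: · ADDHI
5: ✓ MOVLS  r0←0x4b
6: ✓ CMP  NZCV=0010
7: ✓ MOVCS  r3←0x75
8: ✓ ADDNE  r1←0x54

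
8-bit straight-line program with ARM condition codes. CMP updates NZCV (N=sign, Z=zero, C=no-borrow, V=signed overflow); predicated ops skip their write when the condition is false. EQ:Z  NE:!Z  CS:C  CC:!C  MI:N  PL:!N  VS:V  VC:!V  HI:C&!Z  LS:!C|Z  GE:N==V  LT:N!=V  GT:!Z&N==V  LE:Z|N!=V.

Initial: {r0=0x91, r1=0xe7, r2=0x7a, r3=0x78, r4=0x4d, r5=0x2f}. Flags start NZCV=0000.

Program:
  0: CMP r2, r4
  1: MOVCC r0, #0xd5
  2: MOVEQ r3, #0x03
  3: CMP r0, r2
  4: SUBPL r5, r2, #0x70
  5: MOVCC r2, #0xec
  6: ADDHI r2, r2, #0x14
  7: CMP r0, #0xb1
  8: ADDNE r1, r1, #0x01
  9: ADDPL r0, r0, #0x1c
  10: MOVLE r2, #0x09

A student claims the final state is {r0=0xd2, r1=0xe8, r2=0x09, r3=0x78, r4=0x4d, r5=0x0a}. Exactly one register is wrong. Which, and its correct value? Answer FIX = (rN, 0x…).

FIX = (r0, 0x91)

[0] flags=0010 → (cmp)
[1] flags=0010 CC?F → skip
[2] flags=0010 EQ?F → skip
[3] flags=0011 → (cmp)
[4] flags=0011 PL?T → r5=0x0a
[5] flags=0011 CC?F → skip
[6] flags=0011 HI?T → r2=0x8e
[7] flags=1000 → (cmp)
[8] flags=1000 NE?T → r1=0xe8
[9] flags=1000 PL?F → skip
[10] flags=1000 LE?T → r2=0x09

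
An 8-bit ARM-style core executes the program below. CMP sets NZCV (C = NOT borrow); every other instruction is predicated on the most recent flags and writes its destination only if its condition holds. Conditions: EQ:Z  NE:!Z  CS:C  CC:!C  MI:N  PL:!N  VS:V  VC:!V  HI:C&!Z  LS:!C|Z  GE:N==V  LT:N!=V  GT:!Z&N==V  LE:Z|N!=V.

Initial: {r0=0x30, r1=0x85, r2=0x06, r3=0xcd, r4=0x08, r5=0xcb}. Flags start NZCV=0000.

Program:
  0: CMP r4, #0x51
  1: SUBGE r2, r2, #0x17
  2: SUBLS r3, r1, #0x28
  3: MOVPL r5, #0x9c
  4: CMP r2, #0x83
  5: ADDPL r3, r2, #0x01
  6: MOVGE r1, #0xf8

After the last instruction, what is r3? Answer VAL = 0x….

VAL = 0x5d

[0] flags=1000 → (cmp)
[1] flags=1000 GE?F → skip
[2] flags=1000 LS?T → r3=0x5d
[3] flags=1000 PL?F → skip
[4] flags=1001 → (cmp)
[5] flags=1001 PL?F → skip
[6] flags=1001 GE?T → r1=0xf8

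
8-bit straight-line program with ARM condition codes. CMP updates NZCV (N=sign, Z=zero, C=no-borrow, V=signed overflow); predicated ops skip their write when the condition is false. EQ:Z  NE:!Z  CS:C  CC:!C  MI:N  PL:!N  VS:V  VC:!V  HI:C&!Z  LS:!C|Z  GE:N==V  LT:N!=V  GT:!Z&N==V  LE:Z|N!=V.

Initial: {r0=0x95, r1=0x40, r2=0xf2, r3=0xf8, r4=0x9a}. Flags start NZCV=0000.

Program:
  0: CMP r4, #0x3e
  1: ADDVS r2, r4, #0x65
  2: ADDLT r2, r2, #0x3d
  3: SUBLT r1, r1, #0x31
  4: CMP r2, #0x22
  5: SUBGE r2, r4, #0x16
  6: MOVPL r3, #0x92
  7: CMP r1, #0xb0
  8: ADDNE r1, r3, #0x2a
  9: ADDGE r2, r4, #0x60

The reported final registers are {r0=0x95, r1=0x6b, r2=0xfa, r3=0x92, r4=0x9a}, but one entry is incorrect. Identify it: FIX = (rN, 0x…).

FIX = (r1, 0xbc)

0: ✓ CMP  NZCV=0011
1: ✓ ADDVS  r2←0xff
2: ✓ ADDLT  r2←0x3c
3: ✓ SUBLT  r1←0x0f
4: ✓ CMP  NZCV=0010
5: ✓ SUBGE  r2←0x84
6: ✓ MOVPL  r3←0x92
7: ✓ CMP  NZCV=0000
8: ✓ ADDNE  r1←0xbc
9: ✓ ADDGE  r2←0xfa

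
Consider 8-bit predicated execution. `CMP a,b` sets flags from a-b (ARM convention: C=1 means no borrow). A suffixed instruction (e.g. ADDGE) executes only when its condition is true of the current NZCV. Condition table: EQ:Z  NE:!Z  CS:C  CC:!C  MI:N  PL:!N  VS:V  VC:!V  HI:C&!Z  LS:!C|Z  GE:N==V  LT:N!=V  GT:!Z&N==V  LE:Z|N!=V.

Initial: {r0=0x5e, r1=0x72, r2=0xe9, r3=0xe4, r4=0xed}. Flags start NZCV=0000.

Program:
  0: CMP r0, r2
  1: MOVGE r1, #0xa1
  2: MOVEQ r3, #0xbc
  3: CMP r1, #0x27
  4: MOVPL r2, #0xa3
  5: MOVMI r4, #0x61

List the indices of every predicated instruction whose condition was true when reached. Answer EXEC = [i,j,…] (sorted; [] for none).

0: ✓ CMP  NZCV=0000
1: ✓ MOVGE  r1←0xa1
2: · MOVEQ
3: ✓ CMP  NZCV=0011
4: ✓ MOVPL  r2←0xa3
5: · MOVMI

EXEC = [1,4]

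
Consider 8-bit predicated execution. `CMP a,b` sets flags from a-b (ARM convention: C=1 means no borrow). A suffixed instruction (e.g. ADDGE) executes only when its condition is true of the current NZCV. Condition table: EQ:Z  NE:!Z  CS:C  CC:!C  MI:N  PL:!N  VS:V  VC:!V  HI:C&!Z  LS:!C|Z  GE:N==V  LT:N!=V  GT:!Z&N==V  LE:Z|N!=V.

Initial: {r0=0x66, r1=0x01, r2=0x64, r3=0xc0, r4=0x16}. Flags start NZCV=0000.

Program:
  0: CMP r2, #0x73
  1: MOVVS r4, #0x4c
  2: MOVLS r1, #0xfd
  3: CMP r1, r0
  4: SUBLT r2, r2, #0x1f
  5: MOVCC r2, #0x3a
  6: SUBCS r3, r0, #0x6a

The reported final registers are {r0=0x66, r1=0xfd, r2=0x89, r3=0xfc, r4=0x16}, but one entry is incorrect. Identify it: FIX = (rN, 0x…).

0: ✓ CMP  NZCV=1000
1: · MOVVS
2: ✓ MOVLS  r1←0xfd
3: ✓ CMP  NZCV=1010
4: ✓ SUBLT  r2←0x45
5: · MOVCC
6: ✓ SUBCS  r3←0xfc

FIX = (r2, 0x45)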